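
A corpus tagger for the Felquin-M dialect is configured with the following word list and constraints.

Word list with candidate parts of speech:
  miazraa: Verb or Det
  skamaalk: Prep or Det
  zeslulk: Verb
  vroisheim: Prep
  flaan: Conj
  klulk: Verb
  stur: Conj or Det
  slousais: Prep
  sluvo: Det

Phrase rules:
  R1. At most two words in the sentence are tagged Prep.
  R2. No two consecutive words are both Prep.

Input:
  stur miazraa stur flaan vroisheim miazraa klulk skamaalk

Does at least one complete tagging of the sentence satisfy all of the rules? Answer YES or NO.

Candidates per position — 1:stur {Conj,Det}; 2:miazraa {Verb,Det}; 3:stur {Conj,Det}; 4:flaan {Conj}; 5:vroisheim {Prep}; 6:miazraa {Verb,Det}; 7:klulk {Verb}; 8:skamaalk {Prep,Det}.
One satisfying assignment: Conj Verb Det Conj Prep Det Verb Prep.
Verifying each rule — rule 1 ✓; rule 2 ✓.

YES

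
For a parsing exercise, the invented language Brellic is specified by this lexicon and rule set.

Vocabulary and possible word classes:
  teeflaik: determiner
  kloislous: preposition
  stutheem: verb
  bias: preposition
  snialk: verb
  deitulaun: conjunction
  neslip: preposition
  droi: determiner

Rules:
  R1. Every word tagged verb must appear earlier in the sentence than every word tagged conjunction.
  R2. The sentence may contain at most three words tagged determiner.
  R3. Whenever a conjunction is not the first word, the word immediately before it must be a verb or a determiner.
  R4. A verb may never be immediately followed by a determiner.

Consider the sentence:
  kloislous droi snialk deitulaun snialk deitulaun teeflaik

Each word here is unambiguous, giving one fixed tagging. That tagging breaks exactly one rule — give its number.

1

Fixed tagging: preposition determiner verb conjunction verb conjunction determiner.
Checking each rule: R1 fail, R2 pass, R3 pass, R4 pass.
Only rule 1 fails.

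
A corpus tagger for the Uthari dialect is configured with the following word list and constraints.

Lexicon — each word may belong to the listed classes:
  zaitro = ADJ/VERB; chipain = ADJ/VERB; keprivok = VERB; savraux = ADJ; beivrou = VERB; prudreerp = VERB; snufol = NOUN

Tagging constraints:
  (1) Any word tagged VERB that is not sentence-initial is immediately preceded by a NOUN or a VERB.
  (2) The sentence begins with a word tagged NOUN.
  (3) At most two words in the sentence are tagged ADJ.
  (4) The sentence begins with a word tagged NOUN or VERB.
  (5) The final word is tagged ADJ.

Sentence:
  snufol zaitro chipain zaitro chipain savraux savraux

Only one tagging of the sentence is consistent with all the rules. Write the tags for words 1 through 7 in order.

NOUN VERB VERB VERB VERB ADJ ADJ

Candidates per position — 1:snufol {NOUN}; 2:zaitro {ADJ,VERB}; 3:chipain {ADJ,VERB}; 4:zaitro {ADJ,VERB}; 5:chipain {ADJ,VERB}; 6:savraux {ADJ}; 7:savraux {ADJ}.
Position 2: ADJ is ruled out by rule 3; that leaves VERB.
Position 3: ADJ is ruled out by rule 3; that leaves VERB.
Position 4: ADJ is ruled out by rule 3; that leaves VERB.
Position 5: ADJ is ruled out by rule 3; that leaves VERB.
That leaves exactly one tagging: NOUN VERB VERB VERB VERB ADJ ADJ.
Check: rule 1 satisfied; rule 2 satisfied; rule 3 satisfied; rule 4 satisfied; rule 5 satisfied.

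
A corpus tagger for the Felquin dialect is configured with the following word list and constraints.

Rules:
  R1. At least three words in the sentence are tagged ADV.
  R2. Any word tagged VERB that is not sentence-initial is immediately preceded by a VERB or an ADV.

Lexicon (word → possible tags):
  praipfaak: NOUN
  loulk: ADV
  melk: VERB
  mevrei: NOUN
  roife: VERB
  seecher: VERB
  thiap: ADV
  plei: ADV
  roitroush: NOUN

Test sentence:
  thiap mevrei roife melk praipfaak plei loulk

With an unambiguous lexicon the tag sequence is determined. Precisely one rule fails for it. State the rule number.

2

Fixed tagging: ADV NOUN VERB VERB NOUN ADV ADV.
Rule check: R1 pass, R2 fail.
Only rule 2 fails.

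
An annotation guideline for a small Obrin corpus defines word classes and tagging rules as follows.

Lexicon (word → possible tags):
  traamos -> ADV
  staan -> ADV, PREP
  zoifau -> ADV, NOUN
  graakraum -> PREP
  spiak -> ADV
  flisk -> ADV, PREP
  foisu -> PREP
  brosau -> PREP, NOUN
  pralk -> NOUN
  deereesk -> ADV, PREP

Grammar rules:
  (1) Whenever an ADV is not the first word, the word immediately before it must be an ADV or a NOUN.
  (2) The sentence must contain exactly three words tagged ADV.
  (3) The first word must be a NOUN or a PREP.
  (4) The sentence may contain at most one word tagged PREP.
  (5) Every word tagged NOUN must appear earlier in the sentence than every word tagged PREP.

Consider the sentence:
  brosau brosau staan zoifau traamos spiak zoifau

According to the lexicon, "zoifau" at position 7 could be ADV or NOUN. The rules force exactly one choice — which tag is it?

Candidates per position — 1:brosau {PREP,NOUN}; 2:brosau {PREP,NOUN}; 3:staan {ADV,PREP}; 4:zoifau {ADV,NOUN}; 5:traamos {ADV}; 6:spiak {ADV}; 7:zoifau {ADV,NOUN}.
Position 7: the remaining choice is settled jointly with positions 1, 2, 3, 4 — only NOUN at position 7 is part of a tagging that satisfies every rule.
The unique satisfying tagging is: NOUN NOUN ADV NOUN ADV ADV NOUN.
Rule-by-rule: rule 1 ok; rule 2 ok; rule 3 ok; rule 4 ok; rule 5 ok.

NOUN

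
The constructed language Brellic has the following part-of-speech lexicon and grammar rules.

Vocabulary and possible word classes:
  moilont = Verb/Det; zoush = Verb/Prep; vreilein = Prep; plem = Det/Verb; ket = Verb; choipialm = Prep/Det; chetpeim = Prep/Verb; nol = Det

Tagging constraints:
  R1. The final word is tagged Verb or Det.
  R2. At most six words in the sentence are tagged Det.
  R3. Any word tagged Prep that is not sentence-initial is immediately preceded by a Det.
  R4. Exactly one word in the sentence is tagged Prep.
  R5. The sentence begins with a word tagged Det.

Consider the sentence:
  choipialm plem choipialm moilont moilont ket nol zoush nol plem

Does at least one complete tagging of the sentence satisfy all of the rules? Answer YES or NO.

YES

Candidates per position — 1:choipialm {Prep,Det}; 2:plem {Det,Verb}; 3:choipialm {Prep,Det}; 4:moilont {Verb,Det}; 5:moilont {Verb,Det}; 6:ket {Verb}; 7:nol {Det}; 8:zoush {Verb,Prep}; 9:nol {Det}; 10:plem {Det,Verb}.
One satisfying assignment: Det Det Prep Verb Det Verb Det Verb Det Verb.
Check: rule 1 holds; rule 2 holds; rule 3 holds; rule 4 holds; rule 5 holds.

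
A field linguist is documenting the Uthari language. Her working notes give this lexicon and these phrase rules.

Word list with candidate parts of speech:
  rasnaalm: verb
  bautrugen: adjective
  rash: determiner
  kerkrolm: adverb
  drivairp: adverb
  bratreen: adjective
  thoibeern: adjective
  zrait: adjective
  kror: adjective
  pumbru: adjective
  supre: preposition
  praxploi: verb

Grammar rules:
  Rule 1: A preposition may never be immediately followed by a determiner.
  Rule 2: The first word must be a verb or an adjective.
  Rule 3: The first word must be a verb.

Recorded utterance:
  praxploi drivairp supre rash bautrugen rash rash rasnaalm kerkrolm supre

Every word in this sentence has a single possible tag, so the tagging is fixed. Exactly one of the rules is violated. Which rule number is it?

Fixed tagging: verb adverb preposition determiner adjective determiner determiner verb adverb preposition.
Checking each rule: R1 violated, R2 holds, R3 holds.
Only rule 1 fails.

1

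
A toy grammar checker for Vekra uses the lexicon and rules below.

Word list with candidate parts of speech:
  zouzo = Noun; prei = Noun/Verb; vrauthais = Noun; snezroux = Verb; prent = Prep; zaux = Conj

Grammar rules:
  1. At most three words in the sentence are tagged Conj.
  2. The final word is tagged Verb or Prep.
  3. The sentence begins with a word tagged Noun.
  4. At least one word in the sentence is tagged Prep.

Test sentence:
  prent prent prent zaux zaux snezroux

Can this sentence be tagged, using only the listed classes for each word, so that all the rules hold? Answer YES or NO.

NO

Candidates per position — 1:prent {Prep}; 2:prent {Prep}; 3:prent {Prep}; 4:zaux {Conj}; 5:zaux {Conj}; 6:snezroux {Verb}.
Rule 3 cannot be satisfied by any choice of tags from the lexicon.
So there is no consistent tagging.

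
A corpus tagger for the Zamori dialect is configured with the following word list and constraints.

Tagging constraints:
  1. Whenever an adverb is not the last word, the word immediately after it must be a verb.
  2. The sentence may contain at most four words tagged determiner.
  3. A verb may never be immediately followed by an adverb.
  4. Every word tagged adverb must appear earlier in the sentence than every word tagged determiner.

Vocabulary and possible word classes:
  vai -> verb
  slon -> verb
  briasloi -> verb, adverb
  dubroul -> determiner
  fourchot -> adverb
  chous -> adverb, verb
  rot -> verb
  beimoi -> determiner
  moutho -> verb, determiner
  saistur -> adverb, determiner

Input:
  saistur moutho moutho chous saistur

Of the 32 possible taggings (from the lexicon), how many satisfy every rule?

Candidates per position — 1:saistur {adverb,determiner}; 2:moutho {verb,determiner}; 3:moutho {verb,determiner}; 4:chous {adverb,verb}; 5:saistur {adverb,determiner}.
There are 32 candidate sequences in total.
Checking each against the rules leaves 6 sequences.
Count = 6.

6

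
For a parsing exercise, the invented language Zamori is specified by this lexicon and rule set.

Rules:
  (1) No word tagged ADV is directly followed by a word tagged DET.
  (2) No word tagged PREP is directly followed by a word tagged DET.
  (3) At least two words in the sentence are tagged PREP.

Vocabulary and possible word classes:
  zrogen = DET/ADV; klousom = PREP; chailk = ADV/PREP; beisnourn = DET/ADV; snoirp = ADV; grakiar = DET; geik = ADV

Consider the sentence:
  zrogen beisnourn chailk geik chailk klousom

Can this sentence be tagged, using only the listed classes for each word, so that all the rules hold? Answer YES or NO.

YES

Candidates per position — 1:zrogen {DET,ADV}; 2:beisnourn {DET,ADV}; 3:chailk {ADV,PREP}; 4:geik {ADV}; 5:chailk {ADV,PREP}; 6:klousom {PREP}.
One satisfying assignment: DET DET ADV ADV PREP PREP.
Checking: rule 1 holds; rule 2 holds; rule 3 holds.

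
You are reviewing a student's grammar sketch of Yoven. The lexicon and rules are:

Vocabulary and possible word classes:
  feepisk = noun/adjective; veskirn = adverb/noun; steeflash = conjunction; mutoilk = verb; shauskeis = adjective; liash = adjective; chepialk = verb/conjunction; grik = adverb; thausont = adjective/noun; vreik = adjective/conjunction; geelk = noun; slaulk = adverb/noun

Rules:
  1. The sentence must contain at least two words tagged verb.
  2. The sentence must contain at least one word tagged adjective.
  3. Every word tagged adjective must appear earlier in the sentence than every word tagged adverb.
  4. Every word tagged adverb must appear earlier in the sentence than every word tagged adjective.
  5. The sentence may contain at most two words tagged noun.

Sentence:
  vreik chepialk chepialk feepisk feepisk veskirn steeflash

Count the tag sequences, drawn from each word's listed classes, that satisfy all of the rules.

6

Candidates per position — 1:vreik {adjective,conjunction}; 2:chepialk {verb,conjunction}; 3:chepialk {verb,conjunction}; 4:feepisk {noun,adjective}; 5:feepisk {noun,adjective}; 6:veskirn {adverb,noun}; 7:steeflash {conjunction}.
There are 64 candidate sequences in total.
Checking each against the rules leaves 6 sequences.
Count = 6.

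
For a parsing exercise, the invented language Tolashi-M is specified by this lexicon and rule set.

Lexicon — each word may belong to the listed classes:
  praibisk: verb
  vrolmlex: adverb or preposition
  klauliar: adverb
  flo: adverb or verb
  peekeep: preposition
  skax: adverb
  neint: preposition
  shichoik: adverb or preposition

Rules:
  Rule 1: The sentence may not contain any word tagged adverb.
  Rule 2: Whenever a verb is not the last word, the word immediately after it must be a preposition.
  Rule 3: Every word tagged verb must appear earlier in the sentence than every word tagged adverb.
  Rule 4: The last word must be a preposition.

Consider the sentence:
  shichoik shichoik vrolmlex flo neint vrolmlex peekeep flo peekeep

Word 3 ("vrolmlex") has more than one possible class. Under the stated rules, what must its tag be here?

Candidates per position — 1:shichoik {adverb,preposition}; 2:shichoik {adverb,preposition}; 3:vrolmlex {adverb,preposition}; 4:flo {adverb,verb}; 5:neint {preposition}; 6:vrolmlex {adverb,preposition}; 7:peekeep {preposition}; 8:flo {adverb,verb}; 9:peekeep {preposition}.
Word 1 cannot be adverb — rule 1 would then fail for every completion. It is preposition.
Word 2 cannot be adverb — rule 1 would then fail for every completion. It is preposition.
Word 3 cannot be adverb — rule 1 would then fail for every completion. It is preposition.
Word 4 cannot be adverb — rule 1 would then fail for every completion. It is verb.
Word 6 cannot be adverb — rule 1 would then fail for every completion. It is preposition.
Word 8 cannot be adverb — rule 1 would then fail for every completion. It is verb.
The only consistent sequence is: preposition preposition preposition verb preposition preposition preposition verb preposition.
Checking: rule 1 satisfied; rule 2 satisfied; rule 3 satisfied; rule 4 satisfied.

preposition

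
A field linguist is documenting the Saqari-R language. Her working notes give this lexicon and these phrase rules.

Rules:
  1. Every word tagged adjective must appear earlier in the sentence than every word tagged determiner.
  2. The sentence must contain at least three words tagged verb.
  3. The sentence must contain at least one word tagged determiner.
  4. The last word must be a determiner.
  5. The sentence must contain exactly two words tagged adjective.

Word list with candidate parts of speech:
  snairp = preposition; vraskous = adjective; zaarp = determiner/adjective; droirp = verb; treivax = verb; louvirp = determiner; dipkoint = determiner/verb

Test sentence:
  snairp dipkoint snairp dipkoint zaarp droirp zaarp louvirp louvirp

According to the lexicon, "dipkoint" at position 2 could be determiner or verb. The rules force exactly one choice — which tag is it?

Candidates per position — 1:snairp {preposition}; 2:dipkoint {determiner,verb}; 3:snairp {preposition}; 4:dipkoint {determiner,verb}; 5:zaarp {determiner,adjective}; 6:droirp {verb}; 7:zaarp {determiner,adjective}; 8:louvirp {determiner}; 9:louvirp {determiner}.
If word 2 were determiner, no tagging could satisfy rule 2; so word 2 is verb.
If word 4 were determiner, no tagging could satisfy rule 2; so word 4 is verb.
If word 5 were determiner, no tagging could satisfy rule 5; so word 5 is adjective.
If word 7 were determiner, no tagging could satisfy rule 5; so word 7 is adjective.
The unique satisfying tagging is: preposition verb preposition verb adjective verb adjective determiner determiner.
Checking: rule 1 ✓; rule 2 ✓; rule 3 ✓; rule 4 ✓; rule 5 ✓.

verb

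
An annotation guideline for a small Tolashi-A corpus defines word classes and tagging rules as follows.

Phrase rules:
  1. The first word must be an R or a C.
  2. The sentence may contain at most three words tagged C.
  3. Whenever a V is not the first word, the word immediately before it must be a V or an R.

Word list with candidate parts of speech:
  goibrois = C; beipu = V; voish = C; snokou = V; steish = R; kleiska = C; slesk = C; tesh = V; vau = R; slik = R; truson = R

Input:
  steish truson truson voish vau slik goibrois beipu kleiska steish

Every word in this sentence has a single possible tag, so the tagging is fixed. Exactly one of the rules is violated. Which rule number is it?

Fixed tagging: R R R C R R C V C R.
Applying the rules: R1 holds, R2 holds, R3 violated.
Only rule 3 fails.

3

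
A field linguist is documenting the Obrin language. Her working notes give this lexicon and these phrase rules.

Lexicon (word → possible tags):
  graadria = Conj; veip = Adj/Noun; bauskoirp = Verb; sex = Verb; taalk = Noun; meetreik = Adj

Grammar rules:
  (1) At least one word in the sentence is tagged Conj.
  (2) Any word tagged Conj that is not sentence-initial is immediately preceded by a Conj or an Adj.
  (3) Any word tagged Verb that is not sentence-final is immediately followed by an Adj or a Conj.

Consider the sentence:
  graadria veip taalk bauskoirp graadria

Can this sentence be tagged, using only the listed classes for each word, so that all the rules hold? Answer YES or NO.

NO

Candidates per position — 1:graadria {Conj}; 2:veip {Adj,Noun}; 3:taalk {Noun}; 4:bauskoirp {Verb}; 5:graadria {Conj}.
Rule 2 cannot be satisfied by any choice of tags from the lexicon.
So there is no consistent tagging.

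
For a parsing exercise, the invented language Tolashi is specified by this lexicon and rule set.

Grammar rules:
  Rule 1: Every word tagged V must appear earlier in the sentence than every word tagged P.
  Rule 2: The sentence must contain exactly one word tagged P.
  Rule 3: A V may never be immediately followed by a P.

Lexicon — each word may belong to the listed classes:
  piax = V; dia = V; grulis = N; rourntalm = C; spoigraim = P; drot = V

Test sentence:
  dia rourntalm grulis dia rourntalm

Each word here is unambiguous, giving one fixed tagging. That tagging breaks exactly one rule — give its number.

2

Fixed tagging: V C N V C.
Rule check: R1 pass, R2 fail, R3 pass.
Only rule 2 fails.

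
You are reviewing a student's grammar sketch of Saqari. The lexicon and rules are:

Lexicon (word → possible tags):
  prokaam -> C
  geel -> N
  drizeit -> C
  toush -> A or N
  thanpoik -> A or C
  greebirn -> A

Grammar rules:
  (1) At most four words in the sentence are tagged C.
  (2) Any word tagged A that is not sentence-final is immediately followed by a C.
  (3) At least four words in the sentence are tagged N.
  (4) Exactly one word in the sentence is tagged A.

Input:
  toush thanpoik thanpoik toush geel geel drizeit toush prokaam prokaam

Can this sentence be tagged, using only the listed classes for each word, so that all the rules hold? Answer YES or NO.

Candidates per position — 1:toush {A,N}; 2:thanpoik {A,C}; 3:thanpoik {A,C}; 4:toush {A,N}; 5:geel {N}; 6:geel {N}; 7:drizeit {C}; 8:toush {A,N}; 9:prokaam {C}; 10:prokaam {C}.
One satisfying assignment: N A C N N N C N C C.
Rule-by-rule: rule 1 ✓; rule 2 ✓; rule 3 ✓; rule 4 ✓.

YES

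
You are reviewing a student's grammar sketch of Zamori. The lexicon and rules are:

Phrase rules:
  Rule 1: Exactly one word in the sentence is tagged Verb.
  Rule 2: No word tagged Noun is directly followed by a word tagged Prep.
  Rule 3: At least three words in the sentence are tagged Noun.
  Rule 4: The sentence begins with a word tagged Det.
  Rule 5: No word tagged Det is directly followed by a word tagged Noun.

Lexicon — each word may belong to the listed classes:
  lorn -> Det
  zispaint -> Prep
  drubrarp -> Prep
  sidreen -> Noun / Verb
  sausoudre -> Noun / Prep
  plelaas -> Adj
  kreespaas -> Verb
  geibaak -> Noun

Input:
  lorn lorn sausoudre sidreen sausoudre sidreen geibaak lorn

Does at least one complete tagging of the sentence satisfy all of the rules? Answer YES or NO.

YES

Candidates per position — 1:lorn {Det}; 2:lorn {Det}; 3:sausoudre {Noun,Prep}; 4:sidreen {Noun,Verb}; 5:sausoudre {Noun,Prep}; 6:sidreen {Noun,Verb}; 7:geibaak {Noun}; 8:lorn {Det}.
One satisfying assignment: Det Det Prep Verb Noun Noun Noun Det.
Checking: rule 1 holds; rule 2 holds; rule 3 holds; rule 4 holds; rule 5 holds.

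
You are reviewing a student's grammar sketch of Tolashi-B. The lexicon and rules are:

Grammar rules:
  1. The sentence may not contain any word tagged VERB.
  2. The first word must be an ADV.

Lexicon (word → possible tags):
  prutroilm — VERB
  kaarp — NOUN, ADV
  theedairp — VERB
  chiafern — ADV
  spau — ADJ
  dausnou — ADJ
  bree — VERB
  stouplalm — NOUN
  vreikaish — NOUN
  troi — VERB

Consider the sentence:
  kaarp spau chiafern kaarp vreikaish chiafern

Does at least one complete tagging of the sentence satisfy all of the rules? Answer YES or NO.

Candidates per position — 1:kaarp {NOUN,ADV}; 2:spau {ADJ}; 3:chiafern {ADV}; 4:kaarp {NOUN,ADV}; 5:vreikaish {NOUN}; 6:chiafern {ADV}.
One satisfying assignment: ADV ADJ ADV ADV NOUN ADV.
Checking: rule 1 satisfied; rule 2 satisfied.

YES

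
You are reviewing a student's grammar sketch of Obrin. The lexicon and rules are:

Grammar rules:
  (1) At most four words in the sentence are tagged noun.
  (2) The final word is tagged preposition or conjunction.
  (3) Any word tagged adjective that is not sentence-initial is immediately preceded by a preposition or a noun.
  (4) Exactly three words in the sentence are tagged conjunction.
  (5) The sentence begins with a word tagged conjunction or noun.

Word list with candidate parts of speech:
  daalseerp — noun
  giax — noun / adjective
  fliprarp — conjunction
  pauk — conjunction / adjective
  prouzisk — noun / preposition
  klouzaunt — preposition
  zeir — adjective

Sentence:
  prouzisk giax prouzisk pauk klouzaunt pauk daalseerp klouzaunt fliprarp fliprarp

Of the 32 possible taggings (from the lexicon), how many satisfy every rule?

8

Candidates per position — 1:prouzisk {noun,preposition}; 2:giax {noun,adjective}; 3:prouzisk {noun,preposition}; 4:pauk {conjunction,adjective}; 5:klouzaunt {preposition}; 6:pauk {conjunction,adjective}; 7:daalseerp {noun}; 8:klouzaunt {preposition}; 9:fliprarp {conjunction}; 10:fliprarp {conjunction}.
There are 32 candidate sequences in total.
Checking each against the rules leaves 8 sequences.
Count = 8.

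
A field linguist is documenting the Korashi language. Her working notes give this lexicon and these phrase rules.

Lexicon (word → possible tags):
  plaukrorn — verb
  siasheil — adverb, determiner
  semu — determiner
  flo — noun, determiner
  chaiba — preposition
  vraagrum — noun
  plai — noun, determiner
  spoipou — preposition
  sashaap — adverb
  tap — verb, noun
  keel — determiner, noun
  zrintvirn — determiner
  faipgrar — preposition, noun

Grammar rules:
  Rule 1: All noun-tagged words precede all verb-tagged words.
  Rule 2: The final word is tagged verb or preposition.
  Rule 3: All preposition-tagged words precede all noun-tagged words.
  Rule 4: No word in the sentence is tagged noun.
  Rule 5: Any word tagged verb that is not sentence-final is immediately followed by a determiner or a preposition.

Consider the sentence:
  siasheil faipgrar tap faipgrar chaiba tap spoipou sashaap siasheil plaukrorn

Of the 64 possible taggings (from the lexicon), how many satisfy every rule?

Candidates per position — 1:siasheil {adverb,determiner}; 2:faipgrar {preposition,noun}; 3:tap {verb,noun}; 4:faipgrar {preposition,noun}; 5:chaiba {preposition}; 6:tap {verb,noun}; 7:spoipou {preposition}; 8:sashaap {adverb}; 9:siasheil {adverb,determiner}; 10:plaukrorn {verb}.
There are 64 candidate sequences in total.
The sequences that satisfy every rule: adverb preposition verb preposition preposition verb preposition adverb adverb verb; adverb preposition verb preposition preposition verb preposition adverb determiner verb; determiner preposition verb preposition preposition verb preposition adverb adverb verb; determiner preposition verb preposition preposition verb preposition adverb determiner verb.
Count = 4.

4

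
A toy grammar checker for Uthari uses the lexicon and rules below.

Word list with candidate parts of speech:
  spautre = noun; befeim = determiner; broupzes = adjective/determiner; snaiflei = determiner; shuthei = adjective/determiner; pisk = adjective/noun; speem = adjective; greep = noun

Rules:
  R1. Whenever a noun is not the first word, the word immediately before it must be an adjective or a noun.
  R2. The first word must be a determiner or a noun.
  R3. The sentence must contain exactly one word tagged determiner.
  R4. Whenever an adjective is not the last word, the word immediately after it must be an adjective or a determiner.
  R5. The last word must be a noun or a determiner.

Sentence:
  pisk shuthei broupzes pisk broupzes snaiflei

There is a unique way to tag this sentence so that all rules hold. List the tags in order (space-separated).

Candidates per position — 1:pisk {adjective,noun}; 2:shuthei {adjective,determiner}; 3:broupzes {adjective,determiner}; 4:pisk {adjective,noun}; 5:broupzes {adjective,determiner}; 6:snaiflei {determiner}.
At position 1, choosing adjective makes rule 2 impossible to satisfy; hence noun.
At position 2, choosing determiner makes rule 3 impossible to satisfy; hence adjective.
At position 3, choosing determiner makes rule 3 impossible to satisfy; hence adjective.
At position 4, choosing noun makes rule 4 impossible to satisfy; hence adjective.
At position 5, choosing determiner makes rule 3 impossible to satisfy; hence adjective.
So the tagging must be: noun adjective adjective adjective adjective determiner.
Rule-by-rule: rule 1 holds; rule 2 holds; rule 3 holds; rule 4 holds; rule 5 holds.

noun adjective adjective adjective adjective determiner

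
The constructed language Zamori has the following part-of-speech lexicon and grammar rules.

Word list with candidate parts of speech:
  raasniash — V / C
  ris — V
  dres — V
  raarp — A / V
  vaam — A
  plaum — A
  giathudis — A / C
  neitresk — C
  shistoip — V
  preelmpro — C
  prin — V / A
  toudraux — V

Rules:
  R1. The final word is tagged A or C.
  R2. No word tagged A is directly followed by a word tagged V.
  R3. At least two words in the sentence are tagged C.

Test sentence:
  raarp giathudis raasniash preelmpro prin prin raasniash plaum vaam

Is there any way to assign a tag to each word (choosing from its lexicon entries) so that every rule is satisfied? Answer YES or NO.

Candidates per position — 1:raarp {A,V}; 2:giathudis {A,C}; 3:raasniash {V,C}; 4:preelmpro {C}; 5:prin {V,A}; 6:prin {V,A}; 7:raasniash {V,C}; 8:plaum {A}; 9:vaam {A}.
One satisfying assignment: V C V C V V C A A.
Check: rule 1 satisfied; rule 2 satisfied; rule 3 satisfied.

YES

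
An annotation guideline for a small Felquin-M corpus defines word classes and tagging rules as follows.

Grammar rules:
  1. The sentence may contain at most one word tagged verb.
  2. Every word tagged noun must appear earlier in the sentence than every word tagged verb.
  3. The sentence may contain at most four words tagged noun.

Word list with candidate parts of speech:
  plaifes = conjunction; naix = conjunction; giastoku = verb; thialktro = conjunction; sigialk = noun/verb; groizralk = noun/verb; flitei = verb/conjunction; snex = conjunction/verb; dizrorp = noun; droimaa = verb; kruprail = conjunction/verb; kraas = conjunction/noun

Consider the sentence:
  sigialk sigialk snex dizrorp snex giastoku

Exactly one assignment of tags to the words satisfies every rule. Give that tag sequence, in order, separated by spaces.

noun noun conjunction noun conjunction verb

Candidates per position — 1:sigialk {noun,verb}; 2:sigialk {noun,verb}; 3:snex {conjunction,verb}; 4:dizrorp {noun}; 5:snex {conjunction,verb}; 6:giastoku {verb}.
Position 1: verb is ruled out by rule 1; that leaves noun.
Position 2: verb is ruled out by rule 1; that leaves noun.
Position 3: verb is ruled out by rule 1; that leaves conjunction.
Position 5: verb is ruled out by rule 1; that leaves conjunction.
The only consistent sequence is: noun noun conjunction noun conjunction verb.
Check: rule 1 satisfied; rule 2 satisfied; rule 3 satisfied.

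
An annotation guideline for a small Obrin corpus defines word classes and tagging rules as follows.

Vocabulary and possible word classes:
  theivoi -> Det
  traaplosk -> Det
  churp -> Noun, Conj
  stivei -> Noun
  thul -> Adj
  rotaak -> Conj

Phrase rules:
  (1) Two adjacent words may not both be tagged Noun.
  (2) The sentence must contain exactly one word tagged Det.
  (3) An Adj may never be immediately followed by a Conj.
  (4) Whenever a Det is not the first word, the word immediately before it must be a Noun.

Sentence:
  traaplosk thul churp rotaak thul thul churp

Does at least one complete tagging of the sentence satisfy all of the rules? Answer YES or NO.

YES

Candidates per position — 1:traaplosk {Det}; 2:thul {Adj}; 3:churp {Noun,Conj}; 4:rotaak {Conj}; 5:thul {Adj}; 6:thul {Adj}; 7:churp {Noun,Conj}.
One satisfying assignment: Det Adj Noun Conj Adj Adj Noun.
Check: rule 1 holds; rule 2 holds; rule 3 holds; rule 4 holds.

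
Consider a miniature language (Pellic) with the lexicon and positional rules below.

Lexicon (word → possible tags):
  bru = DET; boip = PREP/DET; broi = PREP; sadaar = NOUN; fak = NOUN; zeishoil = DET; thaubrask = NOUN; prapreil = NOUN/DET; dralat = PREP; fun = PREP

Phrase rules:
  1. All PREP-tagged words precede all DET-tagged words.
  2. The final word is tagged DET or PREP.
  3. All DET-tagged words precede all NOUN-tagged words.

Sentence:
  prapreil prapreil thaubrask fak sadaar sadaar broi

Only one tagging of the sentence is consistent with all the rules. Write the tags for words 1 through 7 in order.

NOUN NOUN NOUN NOUN NOUN NOUN PREP

Candidates per position — 1:prapreil {NOUN,DET}; 2:prapreil {NOUN,DET}; 3:thaubrask {NOUN}; 4:fak {NOUN}; 5:sadaar {NOUN}; 6:sadaar {NOUN}; 7:broi {PREP}.
Position 1: tagging it DET would leave rule 1 unsatisfiable, so it must be NOUN.
Position 2: tagging it DET would leave rule 1 unsatisfiable, so it must be NOUN.
So the tagging must be: NOUN NOUN NOUN NOUN NOUN NOUN PREP.
Checking: rule 1 ok; rule 2 ok; rule 3 ok.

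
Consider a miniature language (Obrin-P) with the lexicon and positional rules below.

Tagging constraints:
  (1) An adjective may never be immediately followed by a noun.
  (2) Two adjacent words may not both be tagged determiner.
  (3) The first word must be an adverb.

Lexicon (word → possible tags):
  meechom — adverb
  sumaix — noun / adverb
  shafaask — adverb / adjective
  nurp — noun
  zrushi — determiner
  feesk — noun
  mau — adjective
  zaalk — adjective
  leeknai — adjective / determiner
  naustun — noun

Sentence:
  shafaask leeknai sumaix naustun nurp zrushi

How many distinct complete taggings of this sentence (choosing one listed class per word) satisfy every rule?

Candidates per position — 1:shafaask {adverb,adjective}; 2:leeknai {adjective,determiner}; 3:sumaix {noun,adverb}; 4:naustun {noun}; 5:nurp {noun}; 6:zrushi {determiner}.
There are 8 candidate sequences in total.
The sequences that satisfy every rule: adverb adjective adverb noun noun determiner; adverb determiner noun noun noun determiner; adverb determiner adverb noun noun determiner.
Count = 3.

3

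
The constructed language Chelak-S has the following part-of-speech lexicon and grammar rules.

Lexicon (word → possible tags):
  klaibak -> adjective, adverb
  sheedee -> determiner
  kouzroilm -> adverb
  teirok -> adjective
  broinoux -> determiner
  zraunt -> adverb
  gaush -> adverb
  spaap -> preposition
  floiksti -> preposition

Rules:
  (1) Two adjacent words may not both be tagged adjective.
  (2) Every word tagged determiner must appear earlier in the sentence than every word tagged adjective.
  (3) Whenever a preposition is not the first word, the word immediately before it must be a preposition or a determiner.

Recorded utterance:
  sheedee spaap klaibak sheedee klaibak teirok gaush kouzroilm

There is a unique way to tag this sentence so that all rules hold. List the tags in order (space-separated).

Candidates per position — 1:sheedee {determiner}; 2:spaap {preposition}; 3:klaibak {adjective,adverb}; 4:sheedee {determiner}; 5:klaibak {adjective,adverb}; 6:teirok {adjective}; 7:gaush {adverb}; 8:kouzroilm {adverb}.
If word 3 were adjective, no tagging could satisfy rule 2; so word 3 is adverb.
If word 5 were adjective, no tagging could satisfy rule 1; so word 5 is adverb.
That leaves exactly one tagging: determiner preposition adverb determiner adverb adjective adverb adverb.
Checking: rule 1 ok; rule 2 ok; rule 3 ok.

determiner preposition adverb determiner adverb adjective adverb adverb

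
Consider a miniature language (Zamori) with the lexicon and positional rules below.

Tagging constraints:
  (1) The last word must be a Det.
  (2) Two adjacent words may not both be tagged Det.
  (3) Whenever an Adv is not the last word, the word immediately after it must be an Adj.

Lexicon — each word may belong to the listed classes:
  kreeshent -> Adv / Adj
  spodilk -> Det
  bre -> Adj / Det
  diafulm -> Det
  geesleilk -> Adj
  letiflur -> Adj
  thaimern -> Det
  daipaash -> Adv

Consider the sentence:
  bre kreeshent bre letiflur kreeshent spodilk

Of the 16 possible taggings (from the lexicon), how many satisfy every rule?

6

Candidates per position — 1:bre {Adj,Det}; 2:kreeshent {Adv,Adj}; 3:bre {Adj,Det}; 4:letiflur {Adj}; 5:kreeshent {Adv,Adj}; 6:spodilk {Det}.
There are 16 candidate sequences in total.
Checking each against the rules leaves 6 sequences.
Count = 6.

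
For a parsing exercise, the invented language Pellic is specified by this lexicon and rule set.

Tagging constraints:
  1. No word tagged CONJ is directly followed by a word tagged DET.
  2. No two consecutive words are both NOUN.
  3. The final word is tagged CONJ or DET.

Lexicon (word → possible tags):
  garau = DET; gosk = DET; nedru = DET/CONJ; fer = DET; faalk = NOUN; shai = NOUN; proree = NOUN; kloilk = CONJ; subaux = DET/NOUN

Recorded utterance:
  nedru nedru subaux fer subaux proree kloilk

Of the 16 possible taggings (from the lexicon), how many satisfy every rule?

Candidates per position — 1:nedru {DET,CONJ}; 2:nedru {DET,CONJ}; 3:subaux {DET,NOUN}; 4:fer {DET}; 5:subaux {DET,NOUN}; 6:proree {NOUN}; 7:kloilk {CONJ}.
There are 16 candidate sequences in total.
The sequences that satisfy every rule: DET DET DET DET DET NOUN CONJ; DET DET NOUN DET DET NOUN CONJ; DET CONJ NOUN DET DET NOUN CONJ; CONJ CONJ NOUN DET DET NOUN CONJ.
Count = 4.

4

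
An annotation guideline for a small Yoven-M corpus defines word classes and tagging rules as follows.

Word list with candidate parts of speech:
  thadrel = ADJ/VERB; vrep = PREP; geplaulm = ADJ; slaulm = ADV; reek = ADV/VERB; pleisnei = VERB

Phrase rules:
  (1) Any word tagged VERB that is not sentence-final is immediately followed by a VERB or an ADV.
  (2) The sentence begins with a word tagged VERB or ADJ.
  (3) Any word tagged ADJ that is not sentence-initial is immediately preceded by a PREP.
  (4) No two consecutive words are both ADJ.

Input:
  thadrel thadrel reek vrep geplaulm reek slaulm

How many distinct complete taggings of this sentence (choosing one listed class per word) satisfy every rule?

Candidates per position — 1:thadrel {ADJ,VERB}; 2:thadrel {ADJ,VERB}; 3:reek {ADV,VERB}; 4:vrep {PREP}; 5:geplaulm {ADJ}; 6:reek {ADV,VERB}; 7:slaulm {ADV}.
There are 16 candidate sequences in total.
The sequences that satisfy every rule: ADJ VERB ADV PREP ADJ ADV ADV; ADJ VERB ADV PREP ADJ VERB ADV; VERB VERB ADV PREP ADJ ADV ADV; VERB VERB ADV PREP ADJ VERB ADV.
Count = 4.

4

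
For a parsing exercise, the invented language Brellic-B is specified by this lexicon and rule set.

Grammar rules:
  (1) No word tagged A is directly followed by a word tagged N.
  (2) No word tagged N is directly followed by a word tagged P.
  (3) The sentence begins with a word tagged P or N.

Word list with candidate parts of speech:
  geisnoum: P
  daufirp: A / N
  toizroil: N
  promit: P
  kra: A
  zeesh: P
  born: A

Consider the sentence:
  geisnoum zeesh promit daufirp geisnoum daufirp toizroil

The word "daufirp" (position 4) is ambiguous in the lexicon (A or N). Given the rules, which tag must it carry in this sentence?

Candidates per position — 1:geisnoum {P}; 2:zeesh {P}; 3:promit {P}; 4:daufirp {A,N}; 5:geisnoum {P}; 6:daufirp {A,N}; 7:toizroil {N}.
Position 4: tagging it N would leave rule 2 unsatisfiable, so it must be A.
Position 6: tagging it A would leave rule 1 unsatisfiable, so it must be N.
That leaves exactly one tagging: P P P A P N N.
Checking: rule 1 holds; rule 2 holds; rule 3 holds.

A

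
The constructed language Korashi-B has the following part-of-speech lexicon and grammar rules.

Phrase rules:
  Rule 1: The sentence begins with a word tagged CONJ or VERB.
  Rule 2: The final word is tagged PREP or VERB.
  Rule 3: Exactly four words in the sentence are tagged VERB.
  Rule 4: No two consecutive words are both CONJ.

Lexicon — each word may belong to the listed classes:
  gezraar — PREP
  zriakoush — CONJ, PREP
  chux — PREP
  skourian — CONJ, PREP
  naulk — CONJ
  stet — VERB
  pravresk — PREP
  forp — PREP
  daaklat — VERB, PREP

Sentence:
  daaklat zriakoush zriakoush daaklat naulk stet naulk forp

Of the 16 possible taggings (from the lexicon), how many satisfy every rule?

0

Candidates per position — 1:daaklat {VERB,PREP}; 2:zriakoush {CONJ,PREP}; 3:zriakoush {CONJ,PREP}; 4:daaklat {VERB,PREP}; 5:naulk {CONJ}; 6:stet {VERB}; 7:naulk {CONJ}; 8:forp {PREP}.
There are 16 candidate sequences in total.
Rule 3 cannot be satisfied by any choice of tags from the lexicon.
So there is no consistent tagging.
Count = 0.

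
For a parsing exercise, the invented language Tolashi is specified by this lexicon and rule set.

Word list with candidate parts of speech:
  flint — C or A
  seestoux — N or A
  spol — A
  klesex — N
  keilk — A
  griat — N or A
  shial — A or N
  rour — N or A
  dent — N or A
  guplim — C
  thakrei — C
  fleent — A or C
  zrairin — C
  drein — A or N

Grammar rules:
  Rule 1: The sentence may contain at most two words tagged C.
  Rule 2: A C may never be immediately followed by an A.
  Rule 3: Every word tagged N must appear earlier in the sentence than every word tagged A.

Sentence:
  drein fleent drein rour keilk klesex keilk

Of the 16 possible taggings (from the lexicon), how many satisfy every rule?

Candidates per position — 1:drein {A,N}; 2:fleent {A,C}; 3:drein {A,N}; 4:rour {N,A}; 5:keilk {A}; 6:klesex {N}; 7:keilk {A}.
There are 16 candidate sequences in total.
Rule 3 cannot be satisfied by any choice of tags from the lexicon.
So there is no consistent tagging.
Count = 0.

0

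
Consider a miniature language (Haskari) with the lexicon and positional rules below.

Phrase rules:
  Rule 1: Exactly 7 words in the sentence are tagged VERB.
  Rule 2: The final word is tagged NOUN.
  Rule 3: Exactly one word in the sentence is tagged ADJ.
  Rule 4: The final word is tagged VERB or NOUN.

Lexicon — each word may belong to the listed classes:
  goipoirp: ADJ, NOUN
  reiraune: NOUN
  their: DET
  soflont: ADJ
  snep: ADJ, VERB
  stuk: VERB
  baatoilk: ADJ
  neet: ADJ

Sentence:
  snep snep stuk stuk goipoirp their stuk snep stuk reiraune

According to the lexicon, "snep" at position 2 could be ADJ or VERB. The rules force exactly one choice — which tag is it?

VERB

Candidates per position — 1:snep {ADJ,VERB}; 2:snep {ADJ,VERB}; 3:stuk {VERB}; 4:stuk {VERB}; 5:goipoirp {ADJ,NOUN}; 6:their {DET}; 7:stuk {VERB}; 8:snep {ADJ,VERB}; 9:stuk {VERB}; 10:reiraune {NOUN}.
Position 1: ADJ is ruled out by rule 1; that leaves VERB.
Position 2: ADJ is ruled out by rule 1; that leaves VERB.
Position 8: ADJ is ruled out by rule 1; that leaves VERB.
Position 5: NOUN is ruled out by rule 3; that leaves ADJ.
That leaves exactly one tagging: VERB VERB VERB VERB ADJ DET VERB VERB VERB NOUN.
Check: rule 1 ok; rule 2 ok; rule 3 ok; rule 4 ok.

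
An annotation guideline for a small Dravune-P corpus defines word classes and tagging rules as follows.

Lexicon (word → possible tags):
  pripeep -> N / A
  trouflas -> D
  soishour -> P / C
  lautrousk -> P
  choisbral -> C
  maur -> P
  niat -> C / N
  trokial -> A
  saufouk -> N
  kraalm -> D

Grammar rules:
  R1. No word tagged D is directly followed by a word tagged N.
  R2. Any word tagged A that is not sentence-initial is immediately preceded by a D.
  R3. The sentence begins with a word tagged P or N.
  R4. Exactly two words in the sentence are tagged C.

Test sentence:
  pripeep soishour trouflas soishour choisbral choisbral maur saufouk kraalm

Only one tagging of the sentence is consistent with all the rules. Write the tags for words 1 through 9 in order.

Candidates per position — 1:pripeep {N,A}; 2:soishour {P,C}; 3:trouflas {D}; 4:soishour {P,C}; 5:choisbral {C}; 6:choisbral {C}; 7:maur {P}; 8:saufouk {N}; 9:kraalm {D}.
Word 1 cannot be A — rule 3 would then fail for every completion. It is N.
Word 2 cannot be C — rule 4 would then fail for every completion. It is P.
Word 4 cannot be C — rule 4 would then fail for every completion. It is P.
That leaves exactly one tagging: N P D P C C P N D.
Verifying each rule — rule 1 holds; rule 2 holds; rule 3 holds; rule 4 holds.

N P D P C C P N D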